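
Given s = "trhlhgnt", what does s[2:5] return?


Input string: 'trhlhgnt'
Operation: slice [2:5]
Extract characters: s[2]='h', s[3]='l', s[4]='h'
Result: hlh


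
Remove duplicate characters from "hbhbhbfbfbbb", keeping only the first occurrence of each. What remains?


Input: 'hbhbhbfbfbbb'
Operation: keep first occurrence of each character
Scan: s[0]='h' new -> keep; s[1]='b' new -> keep; s[2]='h' seen -> skip; s[3]='b' seen -> skip; s[4]='h' seen -> skip; s[5]='b' seen -> skip; s[6]='f' new -> keep; s[7]='b' seen -> skip; s[8]='f' seen -> skip; s[9]='b' seen -> skip; s[10]='b' seen -> skip; s[11]='b' seen -> skip
Result: hbf


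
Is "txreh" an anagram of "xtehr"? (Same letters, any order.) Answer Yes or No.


String 1: 'xtehr' -> sorted: 'ehrtx'
String 2: 'txreh' -> sorted: 'ehrtx'
Compare sorted forms: 'ehrtx' == 'ehrtx'
Anagram: Yes


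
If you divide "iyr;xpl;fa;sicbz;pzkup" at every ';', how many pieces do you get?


Input string: 'iyr;xpl;fa;sicbz;pzkup'
Delimiter: ';'
Split result: 'iyr', 'xpl', 'fa', 'sicbz', 'pzkup'
Number of parts: 5


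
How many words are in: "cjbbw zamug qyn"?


Input string: 'cjbbw zamug qyn'
Operation: split by spaces
Words found: 'cjbbw', 'zamug', 'qyn'
Word count: 3


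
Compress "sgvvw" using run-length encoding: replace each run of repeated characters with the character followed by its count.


Input: 'sgvvw'
Operation: identify consecutive runs
Runs: 's' -> s1, 'g' -> g1, 'vv' -> v2, 'w' -> w1
Encoded: s1g1v2w1


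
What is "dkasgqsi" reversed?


Input string: 'dkasgqsi'
Operation: reverse character order
Original order: 'd' -> 'k' -> 'a' -> 's' -> 'g' -> 'q' -> 's' -> 'i'
Reversed order: 'i' -> 's' -> 'q' -> 'g' -> 's' -> 'a' -> 'k' -> 'd'
Result: isqgsakd


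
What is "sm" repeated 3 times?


Input string: 'sm'
Operation: repeat 3 times
Concatenation: 'sm' + 'sm' + 'sm'
Result: smsmsm


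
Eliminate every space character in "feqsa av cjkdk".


Input string: 'feqsa av cjkdk'
Operation: remove all spaces
Words: 'feqsa', 'av', 'cjkdk'
Join without spaces: feqsaavcjkdk


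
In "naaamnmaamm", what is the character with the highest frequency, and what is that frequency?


Input: 'naaamnmaamm'
Operation: tally each character
Counts: 'a':5, 'm':4, 'n':2
Maximum: 'a' appears 5 times


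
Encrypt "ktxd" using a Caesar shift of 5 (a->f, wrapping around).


Input: 'ktxd', shift = 5
Operation: for each letter, (position + 5) mod 26
Mapping: 'k'(10+5=15)->'p', 't'(19+5=24)->'y', 'x'(23+5=28, 28 mod 26=2)->'c', 'd'(3+5=8)->'i'
Result: pyci


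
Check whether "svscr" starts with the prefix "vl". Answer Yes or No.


Input string: 'svscr'
Prefix to check: 'vl'
First 2 characters of input: 'sv'
Match: False
Result: No


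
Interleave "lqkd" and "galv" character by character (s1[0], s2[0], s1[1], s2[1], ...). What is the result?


String 1: 'lqkd'
String 2: 'galv'
Operation: alternate characters
Pairs: 'l'+'g', 'q'+'a', 'k'+'l', 'd'+'v'
Result: lgqakldv


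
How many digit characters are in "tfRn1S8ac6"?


Input string: 'tfRn1S8ac6'
Operation: count digit characters (0-9)
Scan: 't', 'f', 'R', 'n', '1'(digit), 'S', '8'(digit), 'a', 'c', '6'(digit)
Digits found: 3
Result: 3


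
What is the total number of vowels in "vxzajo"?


Input string: 'vxzajo'
Operation: count vowels (a, e, i, o, u)
Scan: s[0]='v', s[1]='x', s[2]='z', s[3]='a' (vowel), s[4]='j', s[5]='o' (vowel)
Vowels found: 2
Result: 2


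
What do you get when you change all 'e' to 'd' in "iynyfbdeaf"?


Input string: 'iynyfbdeaf'
Operation: replace 'e' with 'd'
Positions of 'e': 7
After replacement: iynyfbddaf


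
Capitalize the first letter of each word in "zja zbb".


Input string: 'zja zbb'
Operation: capitalize first letter of each word
Word transformations: 'zja'->'Zja', 'zbb'->'Zbb'
Result: Zja Zbb


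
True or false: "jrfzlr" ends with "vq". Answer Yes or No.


Input string: 'jrfzlr'
Suffix to check: 'vq'
Last 2 characters of input: 'lr'
Match: False
Result: No


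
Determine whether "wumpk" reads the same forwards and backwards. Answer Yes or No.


Input string: 'wumpk'
Reversed: 'kpmuw'
Compare pairs: s[0]='w' vs s[4]='k' (mismatch), s[1]='u' vs s[3]='p' (mismatch)
Palindrome: No


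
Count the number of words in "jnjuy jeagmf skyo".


Input string: 'jnjuy jeagmf skyo'
Operation: split by spaces
Words found: 'jnjuy', 'jeagmf', 'skyo'
Word count: 3


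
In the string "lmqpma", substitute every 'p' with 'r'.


Input string: 'lmqpma'
Operation: replace 'p' with 'r'
Positions of 'p': 3
After replacement: lmqrma


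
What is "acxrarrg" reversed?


Input string: 'acxrarrg'
Operation: reverse character order
Original order: 'a' -> 'c' -> 'x' -> 'r' -> 'a' -> 'r' -> 'r' -> 'g'
Reversed order: 'g' -> 'r' -> 'r' -> 'a' -> 'r' -> 'x' -> 'c' -> 'a'
Result: grrarxca


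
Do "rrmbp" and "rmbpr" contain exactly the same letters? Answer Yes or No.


String 1: 'rrmbp' -> sorted: 'bmprr'
String 2: 'rmbpr' -> sorted: 'bmprr'
Compare sorted forms: 'bmprr' == 'bmprr'
Anagram: Yes


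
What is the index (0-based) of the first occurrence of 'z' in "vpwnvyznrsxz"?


Input string: 'vpwnvyznrsxz'
Target: 'z'
Scanning left to right: s[0]='v', s[1]='p', s[2]='w', s[3]='n', s[4]='v', s[5]='y', s[6]='z'
First match at index: 6


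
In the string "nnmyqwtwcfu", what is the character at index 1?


Input string: 'nnmyqwtwcfu'
Operation: get character at index 1
Index mapping: s[0]='n', s[1]='n'
Result: 'n'


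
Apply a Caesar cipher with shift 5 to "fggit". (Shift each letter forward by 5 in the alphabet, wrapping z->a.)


Input: 'fggit', shift = 5
Operation: for each letter, (position + 5) mod 26
Mapping: 'f'(5+5=10)->'k', 'g'(6+5=11)->'l', 'g'(6+5=11)->'l', 'i'(8+5=13)->'n', 't'(19+5=24)->'y'
Result: kllny


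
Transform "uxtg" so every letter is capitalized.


Input string: 'uxtg'
Operation: convert each letter to uppercase
Mapping: 'u'->'U', 'x'->'X', 't'->'T', 'g'->'G'
Result: UXTG


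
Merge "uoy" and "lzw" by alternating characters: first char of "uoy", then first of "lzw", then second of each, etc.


String 1: 'uoy'
String 2: 'lzw'
Operation: alternate characters
Pairs: 'u'+'l', 'o'+'z', 'y'+'w'
Result: ulozyw


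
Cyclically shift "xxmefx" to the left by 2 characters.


Input: 'xxmefx', shift = 2
Operation: split at index 2 and swap parts
Front part s[0:2] = 'xx'
Back part s[2:] = 'mefx'
Rotated = back + front = 'mefx' + 'xx'
Result: mefxxx


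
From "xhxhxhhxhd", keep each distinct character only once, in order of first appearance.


Input: 'xhxhxhhxhd'
Operation: keep first occurrence of each character
Scan: s[0]='x' new -> keep; s[1]='h' new -> keep; s[2]='x' seen -> skip; s[3]='h' seen -> skip; s[4]='x' seen -> skip; s[5]='h' seen -> skip; s[6]='h' seen -> skip; s[7]='x' seen -> skip; s[8]='h' seen -> skip; s[9]='d' new -> keep
Result: xhd


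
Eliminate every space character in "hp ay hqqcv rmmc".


Input string: 'hp ay hqqcv rmmc'
Operation: remove all spaces
Words: 'hp', 'ay', 'hqqcv', 'rmmc'
Join without spaces: hpayhqqcvrmmc


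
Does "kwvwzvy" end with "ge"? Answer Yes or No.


Input string: 'kwvwzvy'
Suffix to check: 'ge'
Last 2 characters of input: 'vy'
Match: False
Result: No


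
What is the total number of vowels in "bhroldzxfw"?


Input string: 'bhroldzxfw'
Operation: count vowels (a, e, i, o, u)
Scan: s[0]='b', s[1]='h', s[2]='r', s[3]='o' (vowel), s[4]='l', s[5]='d', s[6]='z', s[7]='x', s[8]='f', s[9]='w'
Vowels found: 1
Result: 1


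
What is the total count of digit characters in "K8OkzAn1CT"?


Input string: 'K8OkzAn1CT'
Operation: count digit characters (0-9)
Scan: 'K', '8'(digit), 'O', 'k', 'z', 'A', 'n', '1'(digit), 'C', 'T'
Digits found: 2
Result: 2


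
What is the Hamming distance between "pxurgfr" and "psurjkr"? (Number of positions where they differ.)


String 1: 'pxurgfr'
String 2: 'psurjkr'
Compare each position: pos 0: 'p'=='p', pos 1: 'x'!='s', pos 2: 'u'=='u', pos 3: 'r'=='r', pos 4: 'g'!='j', pos 5: 'f'!='k', pos 6: 'r'=='r'
Differing positions: 3
Hamming distance: 3


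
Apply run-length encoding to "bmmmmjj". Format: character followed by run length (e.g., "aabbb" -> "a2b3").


Input: 'bmmmmjj'
Operation: identify consecutive runs
Runs: 'b' -> b1, 'mmmm' -> m4, 'jj' -> j2
Encoded: b1m4j2


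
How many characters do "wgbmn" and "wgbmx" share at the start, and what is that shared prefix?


String 1: 'wgbmn'
String 2: 'wgbmx'
Compare position by position:
pos 0: 'w' vs 'w' match
pos 1: 'g' vs 'g' match
pos 2: 'b' vs 'b' match
pos 3: 'm' vs 'm' match
pos 4: 'n' vs 'x' differ -> stop
Longest common prefix: "wgbm" (length 4)


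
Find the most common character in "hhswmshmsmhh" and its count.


Input: 'hhswmshmsmhh'
Operation: tally each character
Counts: 'h':5, 'm':3, 's':3, 'w':1
Maximum: 'h' appears 5 times


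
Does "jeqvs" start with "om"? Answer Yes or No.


Input string: 'jeqvs'
Prefix to check: 'om'
First 2 characters of input: 'je'
Match: False
Result: No


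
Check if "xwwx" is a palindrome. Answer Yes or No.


Input string: 'xwwx'
Reversed: 'xwwx'
Compare pairs: s[0]='x' vs s[3]='x' (match), s[1]='w' vs s[2]='w' (match)
Palindrome: Yes


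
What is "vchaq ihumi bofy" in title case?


Input string: 'vchaq ihumi bofy'
Operation: capitalize first letter of each word
Word transformations: 'vchaq'->'Vchaq', 'ihumi'->'Ihumi', 'bofy'->'Bofy'
Result: Vchaq Ihumi Bofy


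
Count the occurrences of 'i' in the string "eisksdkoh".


Input string: 'eisksdkoh'
Target character: 'i'
Scan each position: s[1]='i'
Matches found at indices: 1
Total: 1


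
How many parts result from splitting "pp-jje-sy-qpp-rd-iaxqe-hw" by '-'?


Input string: 'pp-jje-sy-qpp-rd-iaxqe-hw'
Delimiter: '-'
Split result: 'pp', 'jje', 'sy', 'qpp', 'rd', 'iaxqe', 'hw'
Number of parts: 7


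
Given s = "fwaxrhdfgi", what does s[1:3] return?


Input string: 'fwaxrhdfgi'
Operation: slice [1:3]
Extract characters: s[1]='w', s[2]='a'
Result: wa


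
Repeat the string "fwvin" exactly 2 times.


Input string: 'fwvin'
Operation: repeat 2 times
Concatenation: 'fwvin' + 'fwvin'
Result: fwvinfwvin


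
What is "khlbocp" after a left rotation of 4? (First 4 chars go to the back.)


Input: 'khlbocp', shift = 4
Operation: split at index 4 and swap parts
Front part s[0:4] = 'khlb'
Back part s[4:] = 'ocp'
Rotated = back + front = 'ocp' + 'khlb'
Result: ocpkhlb


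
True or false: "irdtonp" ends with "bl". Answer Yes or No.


Input string: 'irdtonp'
Suffix to check: 'bl'
Last 2 characters of input: 'np'
Match: False
Result: No


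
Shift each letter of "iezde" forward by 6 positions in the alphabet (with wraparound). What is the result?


Input: 'iezde', shift = 6
Operation: for each letter, (position + 6) mod 26
Mapping: 'i'(8+6=14)->'o', 'e'(4+6=10)->'k', 'z'(25+6=31, 31 mod 26=5)->'f', 'd'(3+6=9)->'j', 'e'(4+6=10)->'k'
Result: okfjk


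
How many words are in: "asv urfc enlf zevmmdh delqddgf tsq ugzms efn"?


Input string: 'asv urfc enlf zevmmdh delqddgf tsq ugzms efn'
Operation: split by spaces
Words found: 'asv', 'urfc', 'enlf', 'zevmmdh', 'delqddgf', 'tsq', 'ugzms', 'efn'
Word count: 8


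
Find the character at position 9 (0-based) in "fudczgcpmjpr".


Input string: 'fudczgcpmjpr'
Operation: get character at index 9
Index mapping: s[0]='f', s[1]='u', s[2]='d', s[3]='c', s[4]='z', s[5]='g', s[6]='c', s[7]='p', s[8]='m', s[9]='j'
Result: 'j'


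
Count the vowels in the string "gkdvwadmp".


Input string: 'gkdvwadmp'
Operation: count vowels (a, e, i, o, u)
Scan: s[0]='g', s[1]='k', s[2]='d', s[3]='v', s[4]='w', s[5]='a' (vowel), s[6]='d', s[7]='m', s[8]='p'
Vowels found: 1
Result: 1


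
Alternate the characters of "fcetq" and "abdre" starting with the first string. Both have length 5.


String 1: 'fcetq'
String 2: 'abdre'
Operation: alternate characters
Pairs: 'f'+'a', 'c'+'b', 'e'+'d', 't'+'r', 'q'+'e'
Result: facbedtrqe


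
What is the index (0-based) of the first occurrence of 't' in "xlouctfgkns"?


Input string: 'xlouctfgkns'
Target: 't'
Scanning left to right: s[0]='x', s[1]='l', s[2]='o', s[3]='u', s[4]='c', s[5]='t'
First match at index: 5


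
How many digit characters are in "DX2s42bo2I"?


Input string: 'DX2s42bo2I'
Operation: count digit characters (0-9)
Scan: 'D', 'X', '2'(digit), 's', '4'(digit), '2'(digit), 'b', 'o', '2'(digit), 'I'
Digits found: 4
Result: 4


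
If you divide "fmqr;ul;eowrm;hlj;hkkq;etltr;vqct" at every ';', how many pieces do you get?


Input string: 'fmqr;ul;eowrm;hlj;hkkq;etltr;vqct'
Delimiter: ';'
Split result: 'fmqr', 'ul', 'eowrm', 'hlj', 'hkkq', 'etltr', 'vqct'
Number of parts: 7


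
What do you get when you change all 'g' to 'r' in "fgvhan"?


Input string: 'fgvhan'
Operation: replace 'g' with 'r'
Positions of 'g': 1
After replacement: frvhan


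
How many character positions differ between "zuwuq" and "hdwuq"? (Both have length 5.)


String 1: 'zuwuq'
String 2: 'hdwuq'
Compare each position: pos 0: 'z'!='h', pos 1: 'u'!='d', pos 2: 'w'=='w', pos 3: 'u'=='u', pos 4: 'q'=='q'
Differing positions: 2
Hamming distance: 2


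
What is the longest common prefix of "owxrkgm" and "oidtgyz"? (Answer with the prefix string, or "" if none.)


String 1: 'owxrkgm'
String 2: 'oidtgyz'
Compare position by position:
pos 0: 'o' vs 'o' match
pos 1: 'w' vs 'i' differ -> stop
Longest common prefix: "o" (length 1)


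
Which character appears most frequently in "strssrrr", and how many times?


Input: 'strssrrr'
Operation: tally each character
Counts: 'r':4, 's':3, 't':1
Maximum: 'r' appears 4 times


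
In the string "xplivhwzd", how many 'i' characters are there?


Input string: 'xplivhwzd'
Target character: 'i'
Scan each position: s[3]='i'
Matches found at indices: 3
Total: 1


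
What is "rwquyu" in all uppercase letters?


Input string: 'rwquyu'
Operation: convert each letter to uppercase
Mapping: 'r'->'R', 'w'->'W', 'q'->'Q', 'u'->'U', 'y'->'Y', 'u'->'U'
Result: RWQUYU


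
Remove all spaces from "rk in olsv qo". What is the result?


Input string: 'rk in olsv qo'
Operation: remove all spaces
Words: 'rk', 'in', 'olsv', 'qo'
Join without spaces: rkinolsvqo


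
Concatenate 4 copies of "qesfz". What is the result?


Input string: 'qesfz'
Operation: repeat 4 times
Concatenation: 'qesfz' + 'qesfz' + 'qesfz' + 'qesfz'
Result: qesfzqesfzqesfzqesfz


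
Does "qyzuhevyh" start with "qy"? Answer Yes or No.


Input string: 'qyzuhevyh'
Prefix to check: 'qy'
First 2 characters of input: 'qy'
Match: True
Result: Yes


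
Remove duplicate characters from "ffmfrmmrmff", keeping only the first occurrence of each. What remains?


Input: 'ffmfrmmrmff'
Operation: keep first occurrence of each character
Scan: s[0]='f' new -> keep; s[1]='f' seen -> skip; s[2]='m' new -> keep; s[3]='f' seen -> skip; s[4]='r' new -> keep; s[5]='m' seen -> skip; s[6]='m' seen -> skip; s[7]='r' seen -> skip; s[8]='m' seen -> skip; s[9]='f' seen -> skip; s[10]='f' seen -> skip
Result: fmr


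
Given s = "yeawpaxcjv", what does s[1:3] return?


Input string: 'yeawpaxcjv'
Operation: slice [1:3]
Extract characters: s[1]='e', s[2]='a'
Result: ea


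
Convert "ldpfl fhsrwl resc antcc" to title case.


Input string: 'ldpfl fhsrwl resc antcc'
Operation: capitalize first letter of each word
Word transformations: 'ldpfl'->'Ldpfl', 'fhsrwl'->'Fhsrwl', 'resc'->'Resc', 'antcc'->'Antcc'
Result: Ldpfl Fhsrwl Resc Antcc


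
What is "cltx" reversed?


Input string: 'cltx'
Operation: reverse character order
Original order: 'c' -> 'l' -> 't' -> 'x'
Reversed order: 'x' -> 't' -> 'l' -> 'c'
Result: xtlc


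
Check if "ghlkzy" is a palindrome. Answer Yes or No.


Input string: 'ghlkzy'
Reversed: 'yzklhg'
Compare pairs: s[0]='g' vs s[5]='y' (mismatch), s[1]='h' vs s[4]='z' (mismatch), s[2]='l' vs s[3]='k' (mismatch)
Palindrome: No


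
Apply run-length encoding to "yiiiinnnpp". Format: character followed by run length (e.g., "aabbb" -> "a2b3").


Input: 'yiiiinnnpp'
Operation: identify consecutive runs
Runs: 'y' -> y1, 'iiii' -> i4, 'nnn' -> n3, 'pp' -> p2
Encoded: y1i4n3p2


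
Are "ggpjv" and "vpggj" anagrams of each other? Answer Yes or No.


String 1: 'ggpjv' -> sorted: 'ggjpv'
String 2: 'vpggj' -> sorted: 'ggjpv'
Compare sorted forms: 'ggjpv' == 'ggjpv'
Anagram: Yes


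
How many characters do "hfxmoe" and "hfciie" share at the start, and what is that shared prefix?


String 1: 'hfxmoe'
String 2: 'hfciie'
Compare position by position:
pos 0: 'h' vs 'h' match
pos 1: 'f' vs 'f' match
pos 2: 'x' vs 'c' differ -> stop
Longest common prefix: "hf" (length 2)


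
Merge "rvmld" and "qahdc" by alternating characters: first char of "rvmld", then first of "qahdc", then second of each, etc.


String 1: 'rvmld'
String 2: 'qahdc'
Operation: alternate characters
Pairs: 'r'+'q', 'v'+'a', 'm'+'h', 'l'+'d', 'd'+'c'
Result: rqvamhlddc


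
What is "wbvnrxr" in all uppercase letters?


Input string: 'wbvnrxr'
Operation: convert each letter to uppercase
Mapping: 'w'->'W', 'b'->'B', 'v'->'V', 'n'->'N', 'r'->'R', 'x'->'X', 'r'->'R'
Result: WBVNRXR


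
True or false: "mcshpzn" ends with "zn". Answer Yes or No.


Input string: 'mcshpzn'
Suffix to check: 'zn'
Last 2 characters of input: 'zn'
Match: True
Result: Yes


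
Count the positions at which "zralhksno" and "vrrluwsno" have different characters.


String 1: 'zralhksno'
String 2: 'vrrluwsno'
Compare each position: pos 0: 'z'!='v', pos 1: 'r'=='r', pos 2: 'a'!='r', pos 3: 'l'=='l', pos 4: 'h'!='u', pos 5: 'k'!='w', pos 6: 's'=='s', pos 7: 'n'=='n', pos 8: 'o'=='o'
Differing positions: 4
Hamming distance: 4


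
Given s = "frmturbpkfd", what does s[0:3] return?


Input string: 'frmturbpkfd'
Operation: slice [0:3]
Extract characters: s[0]='f', s[1]='r', s[2]='m'
Result: frm


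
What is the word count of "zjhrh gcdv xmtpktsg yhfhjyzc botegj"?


Input string: 'zjhrh gcdv xmtpktsg yhfhjyzc botegj'
Operation: split by spaces
Words found: 'zjhrh', 'gcdv', 'xmtpktsg', 'yhfhjyzc', 'botegj'
Word count: 5


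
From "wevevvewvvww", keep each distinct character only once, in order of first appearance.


Input: 'wevevvewvvww'
Operation: keep first occurrence of each character
Scan: s[0]='w' new -> keep; s[1]='e' new -> keep; s[2]='v' new -> keep; s[3]='e' seen -> skip; s[4]='v' seen -> skip; s[5]='v' seen -> skip; s[6]='e' seen -> skip; s[7]='w' seen -> skip; s[8]='v' seen -> skip; s[9]='v' seen -> skip; s[10]='w' seen -> skip; s[11]='w' seen -> skip
Result: wev


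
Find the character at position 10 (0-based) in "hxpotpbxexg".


Input string: 'hxpotpbxexg'
Operation: get character at index 10
Index mapping: s[0]='h', s[1]='x', s[2]='p', s[3]='o', s[4]='t', s[5]='p', s[6]='b', s[7]='x', s[8]='e', s[9]='x', s[10]='g'
Result: 'g'


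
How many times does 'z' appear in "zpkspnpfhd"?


Input string: 'zpkspnpfhd'
Target character: 'z'
Scan each position: s[0]='z'
Matches found at indices: 0
Total: 1


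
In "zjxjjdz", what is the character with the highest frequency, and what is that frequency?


Input: 'zjxjjdz'
Operation: tally each character
Counts: 'd':1, 'j':3, 'x':1, 'z':2
Maximum: 'j' appears 3 times


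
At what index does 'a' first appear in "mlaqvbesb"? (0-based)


Input string: 'mlaqvbesb'
Target: 'a'
Scanning left to right: s[0]='m', s[1]='l', s[2]='a'
First match at index: 2


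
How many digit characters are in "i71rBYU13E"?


Input string: 'i71rBYU13E'
Operation: count digit characters (0-9)
Scan: 'i', '7'(digit), '1'(digit), 'r', 'B', 'Y', 'U', '1'(digit), '3'(digit), 'E'
Digits found: 4
Result: 4


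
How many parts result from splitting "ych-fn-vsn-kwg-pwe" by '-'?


Input string: 'ych-fn-vsn-kwg-pwe'
Delimiter: '-'
Split result: 'ych', 'fn', 'vsn', 'kwg', 'pwe'
Number of parts: 5


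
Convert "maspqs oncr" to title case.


Input string: 'maspqs oncr'
Operation: capitalize first letter of each word
Word transformations: 'maspqs'->'Maspqs', 'oncr'->'Oncr'
Result: Maspqs Oncr


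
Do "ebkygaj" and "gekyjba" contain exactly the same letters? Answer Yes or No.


String 1: 'ebkygaj' -> sorted: 'abegjky'
String 2: 'gekyjba' -> sorted: 'abegjky'
Compare sorted forms: 'abegjky' == 'abegjky'
Anagram: Yes


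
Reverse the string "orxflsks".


Input string: 'orxflsks'
Operation: reverse character order
Original order: 'o' -> 'r' -> 'x' -> 'f' -> 'l' -> 's' -> 'k' -> 's'
Reversed order: 's' -> 'k' -> 's' -> 'l' -> 'f' -> 'x' -> 'r' -> 'o'
Result: skslfxro


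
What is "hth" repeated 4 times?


Input string: 'hth'
Operation: repeat 4 times
Concatenation: 'hth' + 'hth' + 'hth' + 'hth'
Result: hthhthhthhth


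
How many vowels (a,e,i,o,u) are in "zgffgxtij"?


Input string: 'zgffgxtij'
Operation: count vowels (a, e, i, o, u)
Scan: s[0]='z', s[1]='g', s[2]='f', s[3]='f', s[4]='g', s[5]='x', s[6]='t', s[7]='i' (vowel), s[8]='j'
Vowels found: 1
Result: 1


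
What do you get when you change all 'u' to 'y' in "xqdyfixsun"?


Input string: 'xqdyfixsun'
Operation: replace 'u' with 'y'
Positions of 'u': 8
After replacement: xqdyfixsyn


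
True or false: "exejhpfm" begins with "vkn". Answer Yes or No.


Input string: 'exejhpfm'
Prefix to check: 'vkn'
First 3 characters of input: 'exe'
Match: False
Result: No


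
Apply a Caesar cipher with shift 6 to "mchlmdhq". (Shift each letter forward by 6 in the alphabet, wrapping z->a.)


Input: 'mchlmdhq', shift = 6
Operation: for each letter, (position + 6) mod 26
Mapping: 'm'(12+6=18)->'s', 'c'(2+6=8)->'i', 'h'(7+6=13)->'n', 'l'(11+6=17)->'r', 'm'(12+6=18)->'s', 'd'(3+6=9)->'j', 'h'(7+6=13)->'n', 'q'(16+6=22)->'w'
Result: sinrsjnw


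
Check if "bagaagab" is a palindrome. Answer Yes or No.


Input string: 'bagaagab'
Reversed: 'bagaagab'
Compare pairs: s[0]='b' vs s[7]='b' (match), s[1]='a' vs s[6]='a' (match), s[2]='g' vs s[5]='g' (match), s[3]='a' vs s[4]='a' (match)
Palindrome: Yes


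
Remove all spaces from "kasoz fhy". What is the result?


Input string: 'kasoz fhy'
Operation: remove all spaces
Words: 'kasoz', 'fhy'
Join without spaces: kasozfhy


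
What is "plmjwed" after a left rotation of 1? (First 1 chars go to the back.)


Input: 'plmjwed', shift = 1
Operation: split at index 1 and swap parts
Front part s[0:1] = 'p'
Back part s[1:] = 'lmjwed'
Rotated = back + front = 'lmjwed' + 'p'
Result: lmjwedp


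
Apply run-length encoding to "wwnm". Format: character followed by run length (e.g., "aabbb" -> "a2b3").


Input: 'wwnm'
Operation: identify consecutive runs
Runs: 'ww' -> w2, 'n' -> n1, 'm' -> m1
Encoded: w2n1m1


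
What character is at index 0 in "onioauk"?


Input string: 'onioauk'
Operation: get character at index 0
Index mapping: s[0]='o'
Result: 'o'


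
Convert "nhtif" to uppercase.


Input string: 'nhtif'
Operation: convert each letter to uppercase
Mapping: 'n'->'N', 'h'->'H', 't'->'T', 'i'->'I', 'f'->'F'
Result: NHTIF


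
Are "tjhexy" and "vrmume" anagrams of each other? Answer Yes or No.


String 1: 'tjhexy' -> sorted: 'ehjtxy'
String 2: 'vrmume' -> sorted: 'emmruv'
Compare sorted forms: 'ehjtxy' != 'emmruv'
Anagram: No


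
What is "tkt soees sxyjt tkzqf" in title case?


Input string: 'tkt soees sxyjt tkzqf'
Operation: capitalize first letter of each word
Word transformations: 'tkt'->'Tkt', 'soees'->'Soees', 'sxyjt'->'Sxyjt', 'tkzqf'->'Tkzqf'
Result: Tkt Soees Sxyjt Tkzqf


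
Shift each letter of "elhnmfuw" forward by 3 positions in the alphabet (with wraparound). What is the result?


Input: 'elhnmfuw', shift = 3
Operation: for each letter, (position + 3) mod 26
Mapping: 'e'(4+3=7)->'h', 'l'(11+3=14)->'o', 'h'(7+3=10)->'k', 'n'(13+3=16)->'q', 'm'(12+3=15)->'p', 'f'(5+3=8)->'i', 'u'(20+3=23)->'x', 'w'(22+3=25)->'z'
Result: hokqpixz


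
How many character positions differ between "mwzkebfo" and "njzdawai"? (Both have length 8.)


String 1: 'mwzkebfo'
String 2: 'njzdawai'
Compare each position: pos 0: 'm'!='n', pos 1: 'w'!='j', pos 2: 'z'=='z', pos 3: 'k'!='d', pos 4: 'e'!='a', pos 5: 'b'!='w', pos 6: 'f'!='a', pos 7: 'o'!='i'
Differing positions: 7
Hamming distance: 7


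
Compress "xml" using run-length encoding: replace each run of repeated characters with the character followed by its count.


Input: 'xml'
Operation: identify consecutive runs
Runs: 'x' -> x1, 'm' -> m1, 'l' -> l1
Encoded: x1m1l1


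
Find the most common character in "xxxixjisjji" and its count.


Input: 'xxxixjisjji'
Operation: tally each character
Counts: 'i':3, 'j':3, 's':1, 'x':4
Maximum: 'x' appears 4 times


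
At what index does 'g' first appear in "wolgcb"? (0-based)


Input string: 'wolgcb'
Target: 'g'
Scanning left to right: s[0]='w', s[1]='o', s[2]='l', s[3]='g'
First match at index: 3


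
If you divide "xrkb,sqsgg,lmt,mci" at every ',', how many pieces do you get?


Input string: 'xrkb,sqsgg,lmt,mci'
Delimiter: ','
Split result: 'xrkb', 'sqsgg', 'lmt', 'mci'
Number of parts: 4


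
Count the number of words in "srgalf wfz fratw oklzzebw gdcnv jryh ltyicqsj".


Input string: 'srgalf wfz fratw oklzzebw gdcnv jryh ltyicqsj'
Operation: split by spaces
Words found: 'srgalf', 'wfz', 'fratw', 'oklzzebw', 'gdcnv', 'jryh', 'ltyicqsj'
Word count: 7


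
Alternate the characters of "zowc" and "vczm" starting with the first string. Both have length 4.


String 1: 'zowc'
String 2: 'vczm'
Operation: alternate characters
Pairs: 'z'+'v', 'o'+'c', 'w'+'z', 'c'+'m'
Result: zvocwzcm


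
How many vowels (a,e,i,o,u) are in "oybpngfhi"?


Input string: 'oybpngfhi'
Operation: count vowels (a, e, i, o, u)
Scan: s[0]='o' (vowel), s[1]='y', s[2]='b', s[3]='p', s[4]='n', s[5]='g', s[6]='f', s[7]='h', s[8]='i' (vowel)
Vowels found: 2
Result: 2


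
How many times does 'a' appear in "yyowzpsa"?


Input string: 'yyowzpsa'
Target character: 'a'
Scan each position: s[7]='a'
Matches found at indices: 7
Total: 1


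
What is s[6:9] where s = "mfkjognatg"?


Input string: 'mfkjognatg'
Operation: slice [6:9]
Extract characters: s[6]='n', s[7]='a', s[8]='t'
Result: nat


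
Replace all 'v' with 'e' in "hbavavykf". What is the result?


Input string: 'hbavavykf'
Operation: replace 'v' with 'e'
Positions of 'v': 3, 5
After replacement: hbaeaeykf


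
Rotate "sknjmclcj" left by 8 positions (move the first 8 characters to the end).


Input: 'sknjmclcj', shift = 8
Operation: split at index 8 and swap parts
Front part s[0:8] = 'sknjmclc'
Back part s[8:] = 'j'
Rotated = back + front = 'j' + 'sknjmclc'
Result: jsknjmclc


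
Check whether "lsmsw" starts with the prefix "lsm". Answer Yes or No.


Input string: 'lsmsw'
Prefix to check: 'lsm'
First 3 characters of input: 'lsm'
Match: True
Result: Yes


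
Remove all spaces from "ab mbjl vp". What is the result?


Input string: 'ab mbjl vp'
Operation: remove all spaces
Words: 'ab', 'mbjl', 'vp'
Join without spaces: abmbjlvp


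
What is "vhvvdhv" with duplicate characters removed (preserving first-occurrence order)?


Input: 'vhvvdhv'
Operation: keep first occurrence of each character
Scan: s[0]='v' new -> keep; s[1]='h' new -> keep; s[2]='v' seen -> skip; s[3]='v' seen -> skip; s[4]='d' new -> keep; s[5]='h' seen -> skip; s[6]='v' seen -> skip
Result: vhd


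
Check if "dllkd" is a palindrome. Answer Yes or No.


Input string: 'dllkd'
Reversed: 'dklld'
Compare pairs: s[0]='d' vs s[4]='d' (match), s[1]='l' vs s[3]='k' (mismatch)
Palindrome: No


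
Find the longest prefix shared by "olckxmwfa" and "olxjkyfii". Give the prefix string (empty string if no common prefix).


String 1: 'olckxmwfa'
String 2: 'olxjkyfii'
Compare position by position:
pos 0: 'o' vs 'o' match
pos 1: 'l' vs 'l' match
pos 2: 'c' vs 'x' differ -> stop
Longest common prefix: "ol" (length 2)


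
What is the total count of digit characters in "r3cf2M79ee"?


Input string: 'r3cf2M79ee'
Operation: count digit characters (0-9)
Scan: 'r', '3'(digit), 'c', 'f', '2'(digit), 'M', '7'(digit), '9'(digit), 'e', 'e'
Digits found: 4
Result: 4


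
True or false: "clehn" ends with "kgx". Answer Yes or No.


Input string: 'clehn'
Suffix to check: 'kgx'
Last 3 characters of input: 'ehn'
Match: False
Result: No


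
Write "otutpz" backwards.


Input string: 'otutpz'
Operation: reverse character order
Original order: 'o' -> 't' -> 'u' -> 't' -> 'p' -> 'z'
Reversed order: 'z' -> 'p' -> 't' -> 'u' -> 't' -> 'o'
Result: zptuto


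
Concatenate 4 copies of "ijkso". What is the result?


Input string: 'ijkso'
Operation: repeat 4 times
Concatenation: 'ijkso' + 'ijkso' + 'ijkso' + 'ijkso'
Result: ijksoijksoijksoijkso


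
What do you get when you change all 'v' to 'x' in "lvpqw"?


Input string: 'lvpqw'
Operation: replace 'v' with 'x'
Positions of 'v': 1
After replacement: lxpqw


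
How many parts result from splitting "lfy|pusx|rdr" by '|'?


Input string: 'lfy|pusx|rdr'
Delimiter: '|'
Split result: 'lfy', 'pusx', 'rdr'
Number of parts: 3


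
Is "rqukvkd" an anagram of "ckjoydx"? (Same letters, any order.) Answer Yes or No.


String 1: 'ckjoydx' -> sorted: 'cdjkoxy'
String 2: 'rqukvkd' -> sorted: 'dkkqruv'
Compare sorted forms: 'cdjkoxy' != 'dkkqruv'
Anagram: No


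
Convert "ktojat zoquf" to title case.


Input string: 'ktojat zoquf'
Operation: capitalize first letter of each word
Word transformations: 'ktojat'->'Ktojat', 'zoquf'->'Zoquf'
Result: Ktojat Zoquf


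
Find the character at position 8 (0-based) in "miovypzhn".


Input string: 'miovypzhn'
Operation: get character at index 8
Index mapping: s[0]='m', s[1]='i', s[2]='o', s[3]='v', s[4]='y', s[5]='p', s[6]='z', s[7]='h', s[8]='n'
Result: 'n'


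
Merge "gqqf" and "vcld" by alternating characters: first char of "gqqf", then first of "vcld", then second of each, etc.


String 1: 'gqqf'
String 2: 'vcld'
Operation: alternate characters
Pairs: 'g'+'v', 'q'+'c', 'q'+'l', 'f'+'d'
Result: gvqcqlfd


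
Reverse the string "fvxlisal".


Input string: 'fvxlisal'
Operation: reverse character order
Original order: 'f' -> 'v' -> 'x' -> 'l' -> 'i' -> 's' -> 'a' -> 'l'
Reversed order: 'l' -> 'a' -> 's' -> 'i' -> 'l' -> 'x' -> 'v' -> 'f'
Result: lasilxvf


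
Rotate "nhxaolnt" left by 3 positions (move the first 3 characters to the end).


Input: 'nhxaolnt', shift = 3
Operation: split at index 3 and swap parts
Front part s[0:3] = 'nhx'
Back part s[3:] = 'aolnt'
Rotated = back + front = 'aolnt' + 'nhx'
Result: aolntnhx


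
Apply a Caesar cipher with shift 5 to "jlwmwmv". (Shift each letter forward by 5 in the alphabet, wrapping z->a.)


Input: 'jlwmwmv', shift = 5
Operation: for each letter, (position + 5) mod 26
Mapping: 'j'(9+5=14)->'o', 'l'(11+5=16)->'q', 'w'(22+5=27, 27 mod 26=1)->'b', 'm'(12+5=17)->'r', 'w'(22+5=27, 27 mod 26=1)->'b', 'm'(12+5=17)->'r', 'v'(21+5=26, 26 mod 26=0)->'a'
Result: oqbrbra


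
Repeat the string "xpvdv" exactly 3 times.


Input string: 'xpvdv'
Operation: repeat 3 times
Concatenation: 'xpvdv' + 'xpvdv' + 'xpvdv'
Result: xpvdvxpvdvxpvdv


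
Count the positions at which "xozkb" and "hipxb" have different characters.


String 1: 'xozkb'
String 2: 'hipxb'
Compare each position: pos 0: 'x'!='h', pos 1: 'o'!='i', pos 2: 'z'!='p', pos 3: 'k'!='x', pos 4: 'b'=='b'
Differing positions: 4
Hamming distance: 4


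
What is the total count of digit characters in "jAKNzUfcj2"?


Input string: 'jAKNzUfcj2'
Operation: count digit characters (0-9)
Scan: 'j', 'A', 'K', 'N', 'z', 'U', 'f', 'c', 'j', '2'(digit)
Digits found: 1
Result: 1


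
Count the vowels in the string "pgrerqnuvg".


Input string: 'pgrerqnuvg'
Operation: count vowels (a, e, i, o, u)
Scan: s[0]='p', s[1]='g', s[2]='r', s[3]='e' (vowel), s[4]='r', s[5]='q', s[6]='n', s[7]='u' (vowel), s[8]='v', s[9]='g'
Vowels found: 2
Result: 2


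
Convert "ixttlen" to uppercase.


Input string: 'ixttlen'
Operation: convert each letter to uppercase
Mapping: 'i'->'I', 'x'->'X', 't'->'T', 't'->'T', 'l'->'L', 'e'->'E', 'n'->'N'
Result: IXTTLEN


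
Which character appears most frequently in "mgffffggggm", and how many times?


Input: 'mgffffggggm'
Operation: tally each character
Counts: 'f':4, 'g':5, 'm':2
Maximum: 'g' appears 5 times


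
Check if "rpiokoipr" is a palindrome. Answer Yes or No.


Input string: 'rpiokoipr'
Reversed: 'rpiokoipr'
Compare pairs: s[0]='r' vs s[8]='r' (match), s[1]='p' vs s[7]='p' (match), s[2]='i' vs s[6]='i' (match), s[3]='o' vs s[5]='o' (match)
Palindrome: Yes


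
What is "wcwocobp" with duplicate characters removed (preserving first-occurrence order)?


Input: 'wcwocobp'
Operation: keep first occurrence of each character
Scan: s[0]='w' new -> keep; s[1]='c' new -> keep; s[2]='w' seen -> skip; s[3]='o' new -> keep; s[4]='c' seen -> skip; s[5]='o' seen -> skip; s[6]='b' new -> keep; s[7]='p' new -> keep
Result: wcobp


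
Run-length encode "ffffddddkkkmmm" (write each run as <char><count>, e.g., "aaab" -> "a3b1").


Input: 'ffffddddkkkmmm'
Operation: identify consecutive runs
Runs: 'ffff' -> f4, 'dddd' -> d4, 'kkk' -> k3, 'mmm' -> m3
Encoded: f4d4k3m3


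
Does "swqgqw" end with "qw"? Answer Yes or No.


Input string: 'swqgqw'
Suffix to check: 'qw'
Last 2 characters of input: 'qw'
Match: True
Result: Yes


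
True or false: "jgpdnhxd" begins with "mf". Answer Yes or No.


Input string: 'jgpdnhxd'
Prefix to check: 'mf'
First 2 characters of input: 'jg'
Match: False
Result: No


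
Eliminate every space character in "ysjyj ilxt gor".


Input string: 'ysjyj ilxt gor'
Operation: remove all spaces
Words: 'ysjyj', 'ilxt', 'gor'
Join without spaces: ysjyjilxtgor


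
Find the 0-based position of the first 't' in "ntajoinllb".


Input string: 'ntajoinllb'
Target: 't'
Scanning left to right: s[0]='n', s[1]='t'
First match at index: 1


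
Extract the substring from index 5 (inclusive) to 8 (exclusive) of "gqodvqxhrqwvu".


Input string: 'gqodvqxhrqwvu'
Operation: slice [5:8]
Extract characters: s[5]='q', s[6]='x', s[7]='h'
Result: qxh


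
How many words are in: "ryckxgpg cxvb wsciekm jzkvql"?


Input string: 'ryckxgpg cxvb wsciekm jzkvql'
Operation: split by spaces
Words found: 'ryckxgpg', 'cxvb', 'wsciekm', 'jzkvql'
Word count: 4


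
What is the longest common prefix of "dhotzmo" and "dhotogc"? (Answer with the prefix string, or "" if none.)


String 1: 'dhotzmo'
String 2: 'dhotogc'
Compare position by position:
pos 0: 'd' vs 'd' match
pos 1: 'h' vs 'h' match
pos 2: 'o' vs 'o' match
pos 3: 't' vs 't' match
pos 4: 'z' vs 'o' differ -> stop
Longest common prefix: "dhot" (length 4)


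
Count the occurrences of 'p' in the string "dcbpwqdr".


Input string: 'dcbpwqdr'
Target character: 'p'
Scan each position: s[3]='p'
Matches found at indices: 3
Total: 1


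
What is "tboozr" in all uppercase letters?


Input string: 'tboozr'
Operation: convert each letter to uppercase
Mapping: 't'->'T', 'b'->'B', 'o'->'O', 'o'->'O', 'z'->'Z', 'r'->'R'
Result: TBOOZR


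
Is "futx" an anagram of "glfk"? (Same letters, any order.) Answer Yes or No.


String 1: 'glfk' -> sorted: 'fgkl'
String 2: 'futx' -> sorted: 'ftux'
Compare sorted forms: 'fgkl' != 'ftux'
Anagram: No


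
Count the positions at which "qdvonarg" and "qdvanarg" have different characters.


String 1: 'qdvonarg'
String 2: 'qdvanarg'
Compare each position: pos 0: 'q'=='q', pos 1: 'd'=='d', pos 2: 'v'=='v', pos 3: 'o'!='a', pos 4: 'n'=='n', pos 5: 'a'=='a', pos 6: 'r'=='r', pos 7: 'g'=='g'
Differing positions: 1
Hamming distance: 1


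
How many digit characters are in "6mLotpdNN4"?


Input string: '6mLotpdNN4'
Operation: count digit characters (0-9)
Scan: '6'(digit), 'm', 'L', 'o', 't', 'p', 'd', 'N', 'N', '4'(digit)
Digits found: 2
Result: 2


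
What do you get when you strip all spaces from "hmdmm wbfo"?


Input string: 'hmdmm wbfo'
Operation: remove all spaces
Words: 'hmdmm', 'wbfo'
Join without spaces: hmdmmwbfo


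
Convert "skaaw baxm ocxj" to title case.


Input string: 'skaaw baxm ocxj'
Operation: capitalize first letter of each word
Word transformations: 'skaaw'->'Skaaw', 'baxm'->'Baxm', 'ocxj'->'Ocxj'
Result: Skaaw Baxm Ocxj


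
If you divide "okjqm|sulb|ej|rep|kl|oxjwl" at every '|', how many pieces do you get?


Input string: 'okjqm|sulb|ej|rep|kl|oxjwl'
Delimiter: '|'
Split result: 'okjqm', 'sulb', 'ej', 'rep', 'kl', 'oxjwl'
Number of parts: 6


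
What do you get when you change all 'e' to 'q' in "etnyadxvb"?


Input string: 'etnyadxvb'
Operation: replace 'e' with 'q'
Positions of 'e': 0
After replacement: qtnyadxvb


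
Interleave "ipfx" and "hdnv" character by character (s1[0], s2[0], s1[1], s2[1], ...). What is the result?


String 1: 'ipfx'
String 2: 'hdnv'
Operation: alternate characters
Pairs: 'i'+'h', 'p'+'d', 'f'+'n', 'x'+'v'
Result: ihpdfnxv


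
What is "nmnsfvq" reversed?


Input string: 'nmnsfvq'
Operation: reverse character order
Original order: 'n' -> 'm' -> 'n' -> 's' -> 'f' -> 'v' -> 'q'
Reversed order: 'q' -> 'v' -> 'f' -> 's' -> 'n' -> 'm' -> 'n'
Result: qvfsnmn


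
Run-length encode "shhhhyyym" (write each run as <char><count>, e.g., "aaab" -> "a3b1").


Input: 'shhhhyyym'
Operation: identify consecutive runs
Runs: 's' -> s1, 'hhhh' -> h4, 'yyy' -> y3, 'm' -> m1
Encoded: s1h4y3m1


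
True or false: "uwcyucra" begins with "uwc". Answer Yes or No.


Input string: 'uwcyucra'
Prefix to check: 'uwc'
First 3 characters of input: 'uwc'
Match: True
Result: Yes


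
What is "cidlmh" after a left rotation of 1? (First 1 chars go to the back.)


Input: 'cidlmh', shift = 1
Operation: split at index 1 and swap parts
Front part s[0:1] = 'c'
Back part s[1:] = 'idlmh'
Rotated = back + front = 'idlmh' + 'c'
Result: idlmhc


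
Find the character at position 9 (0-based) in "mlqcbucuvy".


Input string: 'mlqcbucuvy'
Operation: get character at index 9
Index mapping: s[0]='m', s[1]='l', s[2]='q', s[3]='c', s[4]='b', s[5]='u', s[6]='c', s[7]='u', s[8]='v', s[9]='y'
Result: 'y'


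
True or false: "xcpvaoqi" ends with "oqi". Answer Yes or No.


Input string: 'xcpvaoqi'
Suffix to check: 'oqi'
Last 3 characters of input: 'oqi'
Match: True
Result: Yes


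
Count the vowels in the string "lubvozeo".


Input string: 'lubvozeo'
Operation: count vowels (a, e, i, o, u)
Scan: s[0]='l', s[1]='u' (vowel), s[2]='b', s[3]='v', s[4]='o' (vowel), s[5]='z', s[6]='e' (vowel), s[7]='o' (vowel)
Vowels found: 4
Result: 4


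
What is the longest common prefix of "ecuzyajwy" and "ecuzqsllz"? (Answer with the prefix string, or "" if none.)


String 1: 'ecuzyajwy'
String 2: 'ecuzqsllz'
Compare position by position:
pos 0: 'e' vs 'e' match
pos 1: 'c' vs 'c' match
pos 2: 'u' vs 'u' match
pos 3: 'z' vs 'z' match
pos 4: 'y' vs 'q' differ -> stop
Longest common prefix: "ecuz" (length 4)


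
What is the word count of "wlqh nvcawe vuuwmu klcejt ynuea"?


Input string: 'wlqh nvcawe vuuwmu klcejt ynuea'
Operation: split by spaces
Words found: 'wlqh', 'nvcawe', 'vuuwmu', 'klcejt', 'ynuea'
Word count: 5


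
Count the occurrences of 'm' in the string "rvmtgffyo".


Input string: 'rvmtgffyo'
Target character: 'm'
Scan each position: s[2]='m'
Matches found at indices: 2
Total: 1


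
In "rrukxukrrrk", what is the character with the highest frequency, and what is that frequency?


Input: 'rrukxukrrrk'
Operation: tally each character
Counts: 'k':3, 'r':5, 'u':2, 'x':1
Maximum: 'r' appears 5 times


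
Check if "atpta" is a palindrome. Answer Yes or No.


Input string: 'atpta'
Reversed: 'atpta'
Compare pairs: s[0]='a' vs s[4]='a' (match), s[1]='t' vs s[3]='t' (match)
Palindrome: Yes


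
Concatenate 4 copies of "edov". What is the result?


Input string: 'edov'
Operation: repeat 4 times
Concatenation: 'edov' + 'edov' + 'edov' + 'edov'
Result: edovedovedovedov
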